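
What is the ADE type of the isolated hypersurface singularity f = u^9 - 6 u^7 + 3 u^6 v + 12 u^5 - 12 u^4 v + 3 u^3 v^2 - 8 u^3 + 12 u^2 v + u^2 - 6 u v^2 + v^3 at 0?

A_2

The Hessian of f at 0 has rank 1. Corank 1: A-series; mu = 2 gives A_2.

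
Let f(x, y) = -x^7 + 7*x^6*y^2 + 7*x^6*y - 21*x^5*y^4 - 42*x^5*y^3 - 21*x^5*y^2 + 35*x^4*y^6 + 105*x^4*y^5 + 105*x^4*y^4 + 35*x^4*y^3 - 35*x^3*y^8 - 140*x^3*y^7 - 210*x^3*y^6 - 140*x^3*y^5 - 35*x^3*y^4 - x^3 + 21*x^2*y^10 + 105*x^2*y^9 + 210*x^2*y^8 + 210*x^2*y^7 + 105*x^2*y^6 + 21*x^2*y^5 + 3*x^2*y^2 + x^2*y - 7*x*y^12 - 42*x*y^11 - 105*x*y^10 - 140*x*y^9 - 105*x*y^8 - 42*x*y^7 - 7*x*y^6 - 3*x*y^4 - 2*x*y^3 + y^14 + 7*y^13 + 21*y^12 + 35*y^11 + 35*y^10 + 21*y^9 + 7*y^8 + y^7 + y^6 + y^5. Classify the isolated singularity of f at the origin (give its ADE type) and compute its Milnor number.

The Hessian of f at 0 is [[0, 0], [0, 0]] with rank 0, so corank 2. A Groebner basis of the Jacobian ideal J(f) in C{x,y} is {-x^2 + x*y + y^4 - y^3, x^3 + x*y/7 - y^3/7, -x^2 + x*y^2 + x*y - y^3}; counting standard monomials gives mu = 8. Corank 2; j^3 = -x^2*(x - y) has shape L^2 M (L != M), so D-series; mu = 8 gives D_8.

Type D8, Milnor number mu = 8.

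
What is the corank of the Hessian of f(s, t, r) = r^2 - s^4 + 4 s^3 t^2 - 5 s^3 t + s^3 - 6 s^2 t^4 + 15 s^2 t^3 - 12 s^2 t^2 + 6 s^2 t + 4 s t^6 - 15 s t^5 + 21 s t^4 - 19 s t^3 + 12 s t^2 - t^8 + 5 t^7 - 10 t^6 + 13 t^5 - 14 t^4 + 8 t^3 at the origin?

Hessian at 0 has rank 1.

2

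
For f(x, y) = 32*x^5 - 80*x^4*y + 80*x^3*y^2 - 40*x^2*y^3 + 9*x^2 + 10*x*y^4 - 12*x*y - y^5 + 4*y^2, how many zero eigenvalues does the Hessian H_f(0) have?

1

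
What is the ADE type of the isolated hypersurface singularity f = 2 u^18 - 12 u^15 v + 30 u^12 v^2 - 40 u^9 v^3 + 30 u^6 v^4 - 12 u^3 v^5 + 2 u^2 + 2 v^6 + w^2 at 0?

The Hessian of f at 0 has rank 2. Corank 1: A-series; mu = 5 gives A_5.

A5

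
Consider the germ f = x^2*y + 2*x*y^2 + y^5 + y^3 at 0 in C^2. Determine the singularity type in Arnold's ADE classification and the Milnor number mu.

Type D_{6}, Milnor number mu = 6.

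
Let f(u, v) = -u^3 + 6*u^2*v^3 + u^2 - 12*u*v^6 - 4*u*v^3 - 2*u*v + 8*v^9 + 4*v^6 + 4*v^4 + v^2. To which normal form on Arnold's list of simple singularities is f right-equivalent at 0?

A2

The Hessian of f at 0 is [[2, -2], [-2, 2]] with rank 1, so corank 1. A Groebner basis of the Jacobian ideal J(f) in C{u,v} is {v^2, u - v}; counting standard monomials gives mu = 2. Corank 1: A-series; mu = 2 gives A_2.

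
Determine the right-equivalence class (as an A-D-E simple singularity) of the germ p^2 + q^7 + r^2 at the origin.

The Hessian of f at 0 is [[2, 0, 0], [0, 0, 0], [0, 0, 2]] with rank 2, so corank 1. A Groebner basis of the Jacobian ideal J(f) in C{p,q,r} is {q^6, p, r}; counting standard monomials gives mu = 6. Corank 1: A-series; mu = 6 gives A_6.

A_6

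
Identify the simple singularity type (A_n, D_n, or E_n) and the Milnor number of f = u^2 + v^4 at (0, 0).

Type A_3, Milnor number mu = 3.

The Hessian of f at 0 has rank 1. Corank 1: A-series; mu = 3 gives A_3.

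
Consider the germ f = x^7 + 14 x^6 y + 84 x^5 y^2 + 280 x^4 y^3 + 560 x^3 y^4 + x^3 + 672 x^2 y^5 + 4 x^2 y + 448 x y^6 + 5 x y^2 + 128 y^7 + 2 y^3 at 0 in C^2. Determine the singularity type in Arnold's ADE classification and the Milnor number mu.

Type D8, Milnor number mu = 8.

The Hessian of f at 0 has rank 0. Corank 2; j^3 = (x + y)^2*(x + 2*y) has shape L^2 M (L != M), so D-series; mu = 8 gives D_8.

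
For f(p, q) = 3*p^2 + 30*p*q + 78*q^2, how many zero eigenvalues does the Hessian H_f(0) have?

0

Hessian at 0 has rank 2.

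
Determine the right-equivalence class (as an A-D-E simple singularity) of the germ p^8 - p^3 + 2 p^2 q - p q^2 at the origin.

D_{9}

The Hessian of f at 0 has rank 0. Corank 2; j^3 = -p*(p - q)^2 has shape L^2 M (L != M), so D-series; mu = 9 gives D_9.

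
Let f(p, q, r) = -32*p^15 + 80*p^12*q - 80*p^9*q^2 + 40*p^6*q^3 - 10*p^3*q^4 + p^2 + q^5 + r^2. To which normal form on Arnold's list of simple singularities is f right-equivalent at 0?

A4

The Hessian of f at 0 is [[2, 0, 0], [0, 0, 0], [0, 0, 2]] with rank 2, so corank 1. A Groebner basis of the Jacobian ideal J(f) in C{p,q,r} is {q^4, p, r}; counting standard monomials gives mu = 4. Corank 1: A-series; mu = 4 gives A_4.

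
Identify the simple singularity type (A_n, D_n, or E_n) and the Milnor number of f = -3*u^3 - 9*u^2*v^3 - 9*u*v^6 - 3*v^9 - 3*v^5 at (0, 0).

The Hessian of f at 0 has rank 0. Corank 2; j^3 = -3*u^3 is a perfect cube, so E-series; the 5-jet and mu = 8 give E_8.

Type E8, Milnor number mu = 8.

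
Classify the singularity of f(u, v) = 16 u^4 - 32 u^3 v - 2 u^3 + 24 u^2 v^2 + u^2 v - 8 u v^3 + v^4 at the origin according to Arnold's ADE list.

The Hessian of f at 0 has rank 0. Corank 2; j^3 = -u^2*(2*u - v) has shape L^2 M (L != M), so D-series; mu = 5 gives D_5.

D_5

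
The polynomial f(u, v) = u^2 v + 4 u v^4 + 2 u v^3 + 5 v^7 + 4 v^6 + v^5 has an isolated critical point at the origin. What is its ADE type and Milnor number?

Type D_{8}, Milnor number mu = 8.

The Hessian of f at 0 has rank 0. Corank 2; j^3 = u^2*v has shape L^2 M (L != M), so D-series; mu = 8 gives D_8.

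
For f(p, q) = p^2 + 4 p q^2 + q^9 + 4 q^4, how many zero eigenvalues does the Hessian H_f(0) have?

The Hessian at 0 is [[2, 0], [0, 0]] of rank 1; hence corank 1.

1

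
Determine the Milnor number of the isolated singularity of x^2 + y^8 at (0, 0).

7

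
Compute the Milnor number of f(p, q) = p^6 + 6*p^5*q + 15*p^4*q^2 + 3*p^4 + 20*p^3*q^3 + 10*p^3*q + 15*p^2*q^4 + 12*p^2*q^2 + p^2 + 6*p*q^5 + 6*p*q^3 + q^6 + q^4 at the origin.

The Hessian of f at 0 has rank 1. Corank 1: A-series; mu = 3 gives A_3.

3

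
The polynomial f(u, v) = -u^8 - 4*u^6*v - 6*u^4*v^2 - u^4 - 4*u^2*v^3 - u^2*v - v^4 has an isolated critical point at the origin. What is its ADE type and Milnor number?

The Hessian of f at 0 has rank 0. Corank 2; j^3 = -u^2*v has shape L^2 M (L != M), so D-series; mu = 5 gives D_5.

Type D_5, Milnor number mu = 5.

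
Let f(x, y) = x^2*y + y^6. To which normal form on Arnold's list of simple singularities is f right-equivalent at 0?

The Hessian of f at 0 has rank 0. Corank 2; j^3 = x^2*y has shape L^2 M (L != M), so D-series; mu = 7 gives D_7.

D_7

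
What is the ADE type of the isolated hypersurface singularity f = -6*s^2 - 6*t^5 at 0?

A_4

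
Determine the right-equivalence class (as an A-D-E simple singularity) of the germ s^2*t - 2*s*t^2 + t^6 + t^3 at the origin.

D_7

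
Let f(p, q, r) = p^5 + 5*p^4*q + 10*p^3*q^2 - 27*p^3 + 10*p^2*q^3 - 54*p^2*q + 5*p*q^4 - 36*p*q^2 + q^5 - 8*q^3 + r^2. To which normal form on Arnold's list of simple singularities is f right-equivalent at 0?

The Hessian of f at 0 has rank 1. Corank 2; j^3 = -(3*p + 2*q)^3 is a perfect cube, so E-series; the 5-jet and mu = 8 give E_8.

E8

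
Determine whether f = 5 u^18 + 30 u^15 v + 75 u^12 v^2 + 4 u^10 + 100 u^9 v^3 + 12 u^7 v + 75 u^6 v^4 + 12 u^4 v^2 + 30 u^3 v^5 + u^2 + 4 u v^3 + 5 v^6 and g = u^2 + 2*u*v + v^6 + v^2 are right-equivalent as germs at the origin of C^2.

Yes.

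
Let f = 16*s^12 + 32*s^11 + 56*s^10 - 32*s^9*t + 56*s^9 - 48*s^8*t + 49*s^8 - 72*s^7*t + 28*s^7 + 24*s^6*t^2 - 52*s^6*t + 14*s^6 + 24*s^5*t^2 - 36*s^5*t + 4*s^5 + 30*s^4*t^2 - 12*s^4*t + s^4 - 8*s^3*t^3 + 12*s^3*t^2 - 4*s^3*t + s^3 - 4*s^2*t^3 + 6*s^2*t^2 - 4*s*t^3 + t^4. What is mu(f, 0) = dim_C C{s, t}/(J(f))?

6

The Hessian of f at 0 has rank 0. Corank 2; j^3 = s^3 is a perfect cube, so E-series; the 4-jet and mu = 6 give E_6.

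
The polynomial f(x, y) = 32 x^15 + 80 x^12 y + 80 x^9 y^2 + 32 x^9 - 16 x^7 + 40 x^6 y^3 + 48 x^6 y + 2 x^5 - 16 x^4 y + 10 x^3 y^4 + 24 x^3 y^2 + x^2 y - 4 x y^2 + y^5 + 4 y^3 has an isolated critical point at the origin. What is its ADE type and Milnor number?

The Hessian of f at 0 is [[0, 0], [0, 0]] with rank 0, so corank 2. A Groebner basis of the Jacobian ideal J(f) in C{x,y} is {-x*y/32 + y^4 + y^2/16, x*y^2 - 2*y^3, x^2 - 123*x*y/32 + 59*y^2/16}; counting standard monomials gives mu = 6. Corank 2; j^3 = y*(x - 2*y)^2 has shape L^2 M (L != M), so D-series; mu = 6 gives D_6.

Type D_6, Milnor number mu = 6.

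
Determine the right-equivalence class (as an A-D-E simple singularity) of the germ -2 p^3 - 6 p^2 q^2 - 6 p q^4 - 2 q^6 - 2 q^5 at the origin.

The Hessian of f at 0 has rank 0. Corank 2; j^3 = -2*p^3 is a perfect cube, so E-series; the 5-jet and mu = 8 give E_8.

E_8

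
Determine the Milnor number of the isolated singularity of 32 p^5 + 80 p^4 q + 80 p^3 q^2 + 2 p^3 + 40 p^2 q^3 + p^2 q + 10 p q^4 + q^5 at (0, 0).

The Hessian of f at 0 has rank 0. Corank 2; j^3 = p^2*(2*p + q) has shape L^2 M (L != M), so D-series; mu = 6 gives D_6.

6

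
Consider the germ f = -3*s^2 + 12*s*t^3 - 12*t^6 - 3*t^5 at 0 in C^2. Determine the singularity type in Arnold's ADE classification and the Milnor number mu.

Type A4, Milnor number mu = 4.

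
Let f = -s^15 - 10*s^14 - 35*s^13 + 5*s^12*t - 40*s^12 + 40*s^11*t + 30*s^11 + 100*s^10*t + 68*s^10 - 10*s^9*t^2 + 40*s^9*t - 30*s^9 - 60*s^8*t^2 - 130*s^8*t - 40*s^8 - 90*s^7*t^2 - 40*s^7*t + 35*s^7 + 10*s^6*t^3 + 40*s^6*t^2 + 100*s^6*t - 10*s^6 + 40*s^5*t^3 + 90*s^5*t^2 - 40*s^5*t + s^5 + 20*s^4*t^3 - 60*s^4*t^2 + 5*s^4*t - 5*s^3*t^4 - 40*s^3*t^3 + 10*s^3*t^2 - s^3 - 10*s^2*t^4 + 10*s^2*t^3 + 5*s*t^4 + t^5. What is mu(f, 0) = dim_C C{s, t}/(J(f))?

The Hessian of f at 0 is [[0, 0], [0, 0]] with rank 0, so corank 2. A Groebner basis of the Jacobian ideal J(f) in C{s,t} is {t^5, s*t^3 + t^4/4, s^2}; counting standard monomials gives mu = 8. Corank 2; j^3 = -s^3 is a perfect cube, so E-series; the 5-jet and mu = 8 give E_8.

8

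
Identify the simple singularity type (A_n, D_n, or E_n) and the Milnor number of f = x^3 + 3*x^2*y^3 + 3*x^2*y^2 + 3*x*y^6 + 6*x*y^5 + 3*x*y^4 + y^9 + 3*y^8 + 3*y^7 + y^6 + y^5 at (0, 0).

Type E_8, Milnor number mu = 8.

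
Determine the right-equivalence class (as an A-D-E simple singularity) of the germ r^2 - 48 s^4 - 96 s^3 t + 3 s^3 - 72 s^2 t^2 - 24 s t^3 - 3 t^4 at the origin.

E_{6}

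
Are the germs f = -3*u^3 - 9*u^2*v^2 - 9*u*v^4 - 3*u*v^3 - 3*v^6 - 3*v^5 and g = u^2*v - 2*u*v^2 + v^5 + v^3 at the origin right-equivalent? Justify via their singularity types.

No.

The Hessian of f at 0 is [[0, 0], [0, 0]] with rank 0, so corank 2. A Groebner basis of the Jacobian ideal J(f) in C{u,v} is {-u^2 + v^4 - v^3/3, u^3, u^2*v + u^2/3 + v^3/9, u^2 + u*v^2 + v^3/3}; counting standard monomials gives mu = 7. Corank 2; j^3 = -3*u^3 is a perfect cube, so E-series; the 4-jet and mu = 7 give E_7. The Hessian of g at 0 is [[0, 0], [0, 0]] with rank 0, so corank 2. A Groebner basis of the Jacobian ideal J(g) in C{u,v} is {u^2/5 + v^4 - v^2/5, u^3 - v^3, u*v - v^2}; counting standard monomials gives mu = 6. Corank 2; j^3 = v*(u - v)^2 has shape L^2 M (L != M), so D-series; mu = 6 gives D_6. f is E_7 but g is D_6, hence not right-equivalent.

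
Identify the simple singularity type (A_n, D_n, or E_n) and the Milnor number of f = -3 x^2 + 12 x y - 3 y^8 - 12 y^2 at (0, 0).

Type A_{7}, Milnor number mu = 7.

The Hessian of f at 0 has rank 1. Corank 1: A-series; mu = 7 gives A_7.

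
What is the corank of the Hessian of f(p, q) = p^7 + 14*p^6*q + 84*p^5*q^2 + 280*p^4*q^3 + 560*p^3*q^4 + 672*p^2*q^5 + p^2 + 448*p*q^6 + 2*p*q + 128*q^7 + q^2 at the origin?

1

Hessian at 0 has rank 1.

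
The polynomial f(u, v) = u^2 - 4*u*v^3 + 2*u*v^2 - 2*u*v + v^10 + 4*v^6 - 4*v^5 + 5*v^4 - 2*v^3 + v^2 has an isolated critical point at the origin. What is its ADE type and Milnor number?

The Hessian of f at 0 is [[2, -2], [-2, 2]] with rank 1, so corank 1. A Groebner basis of the Jacobian ideal J(f) in C{u,v} is {u^4 + 49*u^3/12 - 91*u^2*v/8 - 77*u^2/48 + 425*u*v^2/48 + 43*u*v/16 - 25*u/24 - 17*v^2/8 + 25*v/24, u^3*v + 3*u^3/2 - 7*u^2*v/2 - 7*u^2/8 + 7*u*v^2/4 + 21*u*v/16 - 3*u/32 - 17*v^2/32 + 3*v/32, u^3/3 + u^2*v^2 - u^2*v/2 - 2*u^2/3 - 7*u*v^2/12 + 7*u*v/8 + 7*u/48 - v^2/16 - 7*v/48, -u/2 + v^3 - v^2/2 + v/2}; counting standard monomials gives mu = 9. Corank 1: A-series; mu = 9 gives A_9.

Type A_{9}, Milnor number mu = 9.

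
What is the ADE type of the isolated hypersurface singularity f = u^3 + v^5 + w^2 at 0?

E_8

The Hessian of f at 0 has rank 1. Corank 2; j^3 = u^3 is a perfect cube, so E-series; the 5-jet and mu = 8 give E_8.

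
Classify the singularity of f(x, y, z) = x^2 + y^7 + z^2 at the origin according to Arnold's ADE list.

The Hessian of f at 0 has rank 2. Corank 1: A-series; mu = 6 gives A_6.

A_{6}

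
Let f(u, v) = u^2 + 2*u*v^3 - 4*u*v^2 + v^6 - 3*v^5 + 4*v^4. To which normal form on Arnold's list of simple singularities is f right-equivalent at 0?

A_{4}

The Hessian of f at 0 has rank 1. Corank 1: A-series; mu = 4 gives A_4.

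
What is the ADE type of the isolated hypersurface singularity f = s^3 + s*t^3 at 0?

E_{7}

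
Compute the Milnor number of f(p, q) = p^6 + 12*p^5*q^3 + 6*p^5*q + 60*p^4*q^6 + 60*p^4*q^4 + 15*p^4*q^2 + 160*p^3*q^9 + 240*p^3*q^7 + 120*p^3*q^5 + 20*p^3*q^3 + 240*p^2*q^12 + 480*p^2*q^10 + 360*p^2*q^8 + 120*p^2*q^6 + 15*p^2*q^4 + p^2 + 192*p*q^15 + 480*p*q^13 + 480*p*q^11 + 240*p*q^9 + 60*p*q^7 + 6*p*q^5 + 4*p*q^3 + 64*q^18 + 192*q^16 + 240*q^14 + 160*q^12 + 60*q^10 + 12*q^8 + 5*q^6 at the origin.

5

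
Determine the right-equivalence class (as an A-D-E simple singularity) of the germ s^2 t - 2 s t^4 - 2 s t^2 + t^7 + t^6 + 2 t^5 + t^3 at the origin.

D_{7}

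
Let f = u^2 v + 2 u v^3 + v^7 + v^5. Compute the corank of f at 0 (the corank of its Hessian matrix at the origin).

The Hessian at 0 is [[0, 0], [0, 0]] of rank 0; hence corank 2.

2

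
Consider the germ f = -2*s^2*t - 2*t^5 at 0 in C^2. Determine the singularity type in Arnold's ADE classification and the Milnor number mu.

Type D6, Milnor number mu = 6.

The Hessian of f at 0 is [[0, 0], [0, 0]] with rank 0, so corank 2. A Groebner basis of the Jacobian ideal J(f) in C{s,t} is {s^2/5 + t^4, s^3, s*t}; counting standard monomials gives mu = 6. Corank 2; j^3 = -2*s^2*t has shape L^2 M (L != M), so D-series; mu = 6 gives D_6.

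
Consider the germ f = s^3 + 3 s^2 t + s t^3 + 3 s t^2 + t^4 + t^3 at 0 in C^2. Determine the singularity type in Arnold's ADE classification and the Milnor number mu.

Type E_7, Milnor number mu = 7.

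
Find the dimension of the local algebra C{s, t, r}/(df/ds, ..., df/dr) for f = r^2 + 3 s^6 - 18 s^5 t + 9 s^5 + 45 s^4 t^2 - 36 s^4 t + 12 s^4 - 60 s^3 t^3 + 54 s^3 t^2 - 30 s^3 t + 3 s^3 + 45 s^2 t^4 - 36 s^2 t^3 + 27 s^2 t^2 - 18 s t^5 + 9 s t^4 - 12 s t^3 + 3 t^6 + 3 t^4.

6

The Hessian of f at 0 has rank 1. Corank 2; j^3 = 3*s^3 is a perfect cube, so E-series; the 4-jet and mu = 6 give E_6.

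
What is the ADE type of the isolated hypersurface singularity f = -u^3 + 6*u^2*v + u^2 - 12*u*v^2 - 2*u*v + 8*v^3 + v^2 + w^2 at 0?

A_2

The Hessian of f at 0 is [[2, -2, 0], [-2, 2, 0], [0, 0, 2]] with rank 2, so corank 1. A Groebner basis of the Jacobian ideal J(f) in C{u,v,w} is {v^2, u - v, w}; counting standard monomials gives mu = 2. Corank 1: A-series; mu = 2 gives A_2.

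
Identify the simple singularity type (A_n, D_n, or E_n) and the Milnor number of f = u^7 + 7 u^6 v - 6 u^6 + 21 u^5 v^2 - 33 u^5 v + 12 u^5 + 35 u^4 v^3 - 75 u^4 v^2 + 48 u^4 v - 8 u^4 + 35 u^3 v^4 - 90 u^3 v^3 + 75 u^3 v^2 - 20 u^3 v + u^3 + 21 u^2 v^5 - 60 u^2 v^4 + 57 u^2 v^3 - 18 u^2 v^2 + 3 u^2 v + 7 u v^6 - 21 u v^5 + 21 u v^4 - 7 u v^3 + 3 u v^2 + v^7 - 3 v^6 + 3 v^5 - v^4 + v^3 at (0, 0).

Type E7, Milnor number mu = 7.

The Hessian of f at 0 is [[0, 0], [0, 0]] with rank 0, so corank 2. A Groebner basis of the Jacobian ideal J(f) in C{u,v} is {3*u^2/4 + 3*u*v/2 + v^4 + v^3/4 + 3*v^2/4, u^3 - 9*u^2/4 - 9*u*v/2 + v^3/4 - 9*v^2/4, u^2*v + 7*u^2/4 + 7*u*v/2 - 5*v^3/12 + 7*v^2/4, -u^2 + u*v^2 - 2*u*v + 2*v^3/3 - v^2}; counting standard monomials gives mu = 7. Corank 2; j^3 = (u + v)^3 is a perfect cube, so E-series; the 4-jet and mu = 7 give E_7.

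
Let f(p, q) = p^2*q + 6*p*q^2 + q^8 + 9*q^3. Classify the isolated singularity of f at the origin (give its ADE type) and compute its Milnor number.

The Hessian of f at 0 has rank 0. Corank 2; j^3 = q*(p + 3*q)^2 has shape L^2 M (L != M), so D-series; mu = 9 gives D_9.

Type D_9, Milnor number mu = 9.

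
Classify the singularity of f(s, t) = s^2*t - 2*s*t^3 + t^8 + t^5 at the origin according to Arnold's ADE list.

D_9

The Hessian of f at 0 has rank 0. Corank 2; j^3 = s^2*t has shape L^2 M (L != M), so D-series; mu = 9 gives D_9.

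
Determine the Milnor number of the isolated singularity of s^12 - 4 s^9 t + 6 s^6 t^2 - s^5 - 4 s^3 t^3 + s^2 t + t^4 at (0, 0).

5

The Hessian of f at 0 is [[0, 0], [0, 0]] with rank 0, so corank 2. A Groebner basis of the Jacobian ideal J(f) in C{s,t} is {s^3, s^2/4 + t^3, s*t}; counting standard monomials gives mu = 5. Corank 2; j^3 = s^2*t has shape L^2 M (L != M), so D-series; mu = 5 gives D_5.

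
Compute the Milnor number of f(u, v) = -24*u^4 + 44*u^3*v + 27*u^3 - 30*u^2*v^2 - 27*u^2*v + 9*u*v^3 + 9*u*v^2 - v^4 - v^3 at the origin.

7

The Hessian of f at 0 is [[0, 0], [0, 0]] with rank 0, so corank 2. A Groebner basis of the Jacobian ideal J(f) in C{u,v} is {19683*u^2/4 - 6561*u*v/2 + v^4 + 27*v^3/4 + 2187*v^2/4, u^3 - 135*u^2/4 + 45*u*v/2 - v^3/12 - 15*v^2/4, u^2*v - 243*u^2/4 + 81*u*v/2 - 7*v^3/36 - 27*v^2/4, -81*u^2 + u*v^2 + 54*u*v - 4*v^3/9 - 9*v^2}; counting standard monomials gives mu = 7. Corank 2; j^3 = (3*u - v)^3 is a perfect cube, so E-series; the 4-jet and mu = 7 give E_7.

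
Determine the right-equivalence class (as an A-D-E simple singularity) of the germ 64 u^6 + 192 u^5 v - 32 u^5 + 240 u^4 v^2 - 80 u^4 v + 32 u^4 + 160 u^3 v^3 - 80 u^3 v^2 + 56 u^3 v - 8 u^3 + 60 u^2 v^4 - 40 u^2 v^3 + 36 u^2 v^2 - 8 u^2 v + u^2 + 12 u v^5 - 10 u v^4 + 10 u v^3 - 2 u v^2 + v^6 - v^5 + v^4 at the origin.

The Hessian of f at 0 is [[2, 0], [0, 0]] with rank 1, so corank 1. A Groebner basis of the Jacobian ideal J(f) in C{u,v} is {-u/3 + v^3 + v^2/3, u^2, u*v - u/3 + v^2/3}; counting standard monomials gives mu = 4. Corank 1: A-series; mu = 4 gives A_4.

A_{4}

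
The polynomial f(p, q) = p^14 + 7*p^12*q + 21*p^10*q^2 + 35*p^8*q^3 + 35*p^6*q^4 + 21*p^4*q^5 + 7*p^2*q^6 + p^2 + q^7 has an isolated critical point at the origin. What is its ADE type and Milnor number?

Type A_{6}, Milnor number mu = 6.

The Hessian of f at 0 is [[2, 0], [0, 0]] with rank 1, so corank 1. A Groebner basis of the Jacobian ideal J(f) in C{p,q} is {q^6, p}; counting standard monomials gives mu = 6. Corank 1: A-series; mu = 6 gives A_6.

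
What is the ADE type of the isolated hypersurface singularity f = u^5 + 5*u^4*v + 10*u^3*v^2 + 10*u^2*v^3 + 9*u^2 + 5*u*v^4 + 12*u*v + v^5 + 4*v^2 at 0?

The Hessian of f at 0 is [[18, 12], [12, 8]] with rank 1, so corank 1. A Groebner basis of the Jacobian ideal J(f) in C{u,v} is {v^4, u + 2*v/3}; counting standard monomials gives mu = 4. Corank 1: A-series; mu = 4 gives A_4.

A4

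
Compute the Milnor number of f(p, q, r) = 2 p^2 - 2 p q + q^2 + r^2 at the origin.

The Hessian of f at 0 has rank 3. Corank 0: nondegenerate Morse point, so A_1.

1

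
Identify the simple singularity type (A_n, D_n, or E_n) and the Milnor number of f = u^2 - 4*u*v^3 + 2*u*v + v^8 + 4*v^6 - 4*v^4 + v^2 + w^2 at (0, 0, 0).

The Hessian of f at 0 is [[2, 2, 0], [2, 2, 0], [0, 0, 2]] with rank 2, so corank 1. A Groebner basis of the Jacobian ideal J(f) in C{u,v,w} is {u^3 - 3*u*v^2 - u - v, u^2*v + 2*u*v^2 + u/2 + v/2, -u/2 + v^3 - v/2, w}; counting standard monomials gives mu = 7. Corank 1: A-series; mu = 7 gives A_7.

Type A_{7}, Milnor number mu = 7.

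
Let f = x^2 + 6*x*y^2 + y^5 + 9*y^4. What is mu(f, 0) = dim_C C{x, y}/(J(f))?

4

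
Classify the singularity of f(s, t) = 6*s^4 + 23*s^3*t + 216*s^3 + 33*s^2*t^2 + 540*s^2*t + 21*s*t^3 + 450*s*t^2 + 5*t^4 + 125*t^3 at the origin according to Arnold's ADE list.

E_7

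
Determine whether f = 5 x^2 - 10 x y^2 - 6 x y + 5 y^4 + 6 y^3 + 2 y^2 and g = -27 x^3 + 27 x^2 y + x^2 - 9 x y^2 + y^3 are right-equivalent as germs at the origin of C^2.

No.

The Hessian of f at 0 is [[10, -6], [-6, 4]] with rank 2, so corank 0. A Groebner basis of the Jacobian ideal J(f) in C{x,y} is {x, y}; counting standard monomials gives mu = 1. Corank 0: nondegenerate Morse point, so A_1. The Hessian of g at 0 is [[2, 0], [0, 0]] with rank 1, so corank 1. A Groebner basis of the Jacobian ideal J(g) in C{x,y} is {y^2, x}; counting standard monomials gives mu = 2. Corank 1: A-series; mu = 2 gives A_2. f is A_1 but g is A_2, hence not right-equivalent.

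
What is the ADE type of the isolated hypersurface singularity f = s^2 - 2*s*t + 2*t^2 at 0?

A_1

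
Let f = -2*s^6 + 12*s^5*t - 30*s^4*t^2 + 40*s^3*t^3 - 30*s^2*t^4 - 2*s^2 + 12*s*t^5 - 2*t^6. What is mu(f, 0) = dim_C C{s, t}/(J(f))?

The Hessian of f at 0 has rank 1. Corank 1: A-series; mu = 5 gives A_5.

5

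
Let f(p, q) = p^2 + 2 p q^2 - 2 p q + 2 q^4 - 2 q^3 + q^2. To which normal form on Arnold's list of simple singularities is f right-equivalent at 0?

The Hessian of f at 0 has rank 1. Corank 1: A-series; mu = 3 gives A_3.

A_{3}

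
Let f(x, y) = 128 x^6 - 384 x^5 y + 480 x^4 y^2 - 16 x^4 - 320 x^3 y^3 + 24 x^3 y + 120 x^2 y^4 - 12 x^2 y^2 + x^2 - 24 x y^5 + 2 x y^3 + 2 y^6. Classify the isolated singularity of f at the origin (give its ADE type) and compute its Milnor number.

Type A_5, Milnor number mu = 5.

The Hessian of f at 0 has rank 1. Corank 1: A-series; mu = 5 gives A_5.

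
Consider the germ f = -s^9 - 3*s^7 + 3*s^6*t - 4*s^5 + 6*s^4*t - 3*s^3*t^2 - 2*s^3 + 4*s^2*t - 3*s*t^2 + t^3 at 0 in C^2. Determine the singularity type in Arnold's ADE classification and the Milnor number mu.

Type D_{4}, Milnor number mu = 4.

The Hessian of f at 0 is [[0, 0], [0, 0]] with rank 0, so corank 2. A Groebner basis of the Jacobian ideal J(f) in C{s,t} is {t^3, s^2 - 3*t^2/2, s*t - 3*t^2/2}; counting standard monomials gives mu = 4. Corank 2; j^3 = -(s - t)*(2*s^2 - 2*s*t + t^2) splits into three distinct lines over C (the quadratic factor has nonzero discriminant), so D_4.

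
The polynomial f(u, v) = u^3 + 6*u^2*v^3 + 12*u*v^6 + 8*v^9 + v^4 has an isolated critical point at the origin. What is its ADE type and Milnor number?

Type E_{6}, Milnor number mu = 6.

The Hessian of f at 0 has rank 0. Corank 2; j^3 = u^3 is a perfect cube, so E-series; the 4-jet and mu = 6 give E_6.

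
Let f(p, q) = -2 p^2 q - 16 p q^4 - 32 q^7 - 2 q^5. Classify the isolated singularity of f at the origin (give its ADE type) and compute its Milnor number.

Type D_{6}, Milnor number mu = 6.

The Hessian of f at 0 has rank 0. Corank 2; j^3 = -2*p^2*q has shape L^2 M (L != M), so D-series; mu = 6 gives D_6.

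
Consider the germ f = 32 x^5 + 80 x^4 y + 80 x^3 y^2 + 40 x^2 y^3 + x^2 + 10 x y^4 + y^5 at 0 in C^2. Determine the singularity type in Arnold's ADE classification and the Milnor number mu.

Type A4, Milnor number mu = 4.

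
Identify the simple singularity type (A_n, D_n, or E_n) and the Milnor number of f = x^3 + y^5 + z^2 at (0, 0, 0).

Type E8, Milnor number mu = 8.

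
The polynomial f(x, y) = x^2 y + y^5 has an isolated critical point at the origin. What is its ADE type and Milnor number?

The Hessian of f at 0 is [[0, 0], [0, 0]] with rank 0, so corank 2. A Groebner basis of the Jacobian ideal J(f) in C{x,y} is {x^2/5 + y^4, x^3, x*y}; counting standard monomials gives mu = 6. Corank 2; j^3 = x^2*y has shape L^2 M (L != M), so D-series; mu = 6 gives D_6.

Type D6, Milnor number mu = 6.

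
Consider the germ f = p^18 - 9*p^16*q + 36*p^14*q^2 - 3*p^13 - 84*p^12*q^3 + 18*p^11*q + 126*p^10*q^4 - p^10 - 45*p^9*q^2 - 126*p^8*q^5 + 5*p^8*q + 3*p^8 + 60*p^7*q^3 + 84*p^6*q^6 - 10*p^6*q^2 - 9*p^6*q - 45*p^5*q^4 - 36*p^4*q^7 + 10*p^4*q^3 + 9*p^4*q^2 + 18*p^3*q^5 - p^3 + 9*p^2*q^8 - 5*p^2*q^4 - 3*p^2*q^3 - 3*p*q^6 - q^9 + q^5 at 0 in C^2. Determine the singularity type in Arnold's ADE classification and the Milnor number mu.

Type E_{8}, Milnor number mu = 8.

The Hessian of f at 0 has rank 0. Corank 2; j^3 = -p^3 is a perfect cube, so E-series; the 5-jet and mu = 8 give E_8.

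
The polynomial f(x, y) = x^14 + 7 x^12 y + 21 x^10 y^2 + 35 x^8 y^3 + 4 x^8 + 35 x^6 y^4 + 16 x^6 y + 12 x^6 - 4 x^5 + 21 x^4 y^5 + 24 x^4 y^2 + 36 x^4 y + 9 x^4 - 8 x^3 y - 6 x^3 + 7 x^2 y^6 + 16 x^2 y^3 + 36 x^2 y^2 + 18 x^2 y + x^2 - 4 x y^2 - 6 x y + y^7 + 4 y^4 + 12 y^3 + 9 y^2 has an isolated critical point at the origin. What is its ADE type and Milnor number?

The Hessian of f at 0 is [[2, -6], [-6, 18]] with rank 1, so corank 1. A Groebner basis of the Jacobian ideal J(f) in C{x,y} is {x^3 + 29079*x^2/21692 + 5319*x*y/5423 - 387*x/748 - 18*y^2/5423 + 1161*y/748, x^2*y + 44949*x^2/10846 - 1215*x*y/5423 - 485*x/374 + 5317*y^2/5423 + 1455*y/374, -21401459*x^2/173536 + x*y^2 - 58587*x*y/21692 + 230931*x/5984 - 24219*y^2/21692 - 692793*y/5984, -21632571*x^2/173536 - 56179*x*y/21692 + 233403*x/5984 + y^3 - 31311*y^2/21692 - 700209*y/5984}; counting standard monomials gives mu = 6. Corank 1: A-series; mu = 6 gives A_6.

Type A_{6}, Milnor number mu = 6.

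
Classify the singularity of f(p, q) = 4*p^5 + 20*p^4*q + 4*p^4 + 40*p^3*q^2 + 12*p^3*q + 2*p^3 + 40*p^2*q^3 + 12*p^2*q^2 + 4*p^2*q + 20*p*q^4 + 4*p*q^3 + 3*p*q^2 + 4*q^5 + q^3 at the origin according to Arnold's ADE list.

The Hessian of f at 0 has rank 0. Corank 2; j^3 = (p + q)*(2*p^2 + 2*p*q + q^2) splits into three distinct lines over C (the quadratic factor has nonzero discriminant), so D_4.

D4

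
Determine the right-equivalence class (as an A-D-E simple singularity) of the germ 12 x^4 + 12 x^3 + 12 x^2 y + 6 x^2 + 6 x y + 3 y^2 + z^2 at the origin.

A_1

The Hessian of f at 0 has rank 3. Corank 0: nondegenerate Morse point, so A_1.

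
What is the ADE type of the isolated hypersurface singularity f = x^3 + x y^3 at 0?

The Hessian of f at 0 has rank 0. Corank 2; j^3 = x^3 is a perfect cube, so E-series; the 4-jet and mu = 7 give E_7.

E7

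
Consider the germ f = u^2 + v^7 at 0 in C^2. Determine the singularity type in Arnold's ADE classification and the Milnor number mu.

The Hessian of f at 0 is [[2, 0], [0, 0]] with rank 1, so corank 1. A Groebner basis of the Jacobian ideal J(f) in C{u,v} is {v^6, u}; counting standard monomials gives mu = 6. Corank 1: A-series; mu = 6 gives A_6.

Type A_{6}, Milnor number mu = 6.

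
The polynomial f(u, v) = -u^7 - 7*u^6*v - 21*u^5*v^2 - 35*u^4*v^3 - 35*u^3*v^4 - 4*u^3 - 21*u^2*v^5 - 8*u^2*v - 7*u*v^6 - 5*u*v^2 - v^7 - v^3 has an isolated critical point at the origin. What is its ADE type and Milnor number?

Type D_{8}, Milnor number mu = 8.

The Hessian of f at 0 has rank 0. Corank 2; j^3 = -(u + v)*(2*u + v)^2 has shape L^2 M (L != M), so D-series; mu = 8 gives D_8.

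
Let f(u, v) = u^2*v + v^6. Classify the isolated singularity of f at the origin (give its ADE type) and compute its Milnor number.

The Hessian of f at 0 is [[0, 0], [0, 0]] with rank 0, so corank 2. A Groebner basis of the Jacobian ideal J(f) in C{u,v} is {u^2/6 + v^5, u^3, u*v}; counting standard monomials gives mu = 7. Corank 2; j^3 = u^2*v has shape L^2 M (L != M), so D-series; mu = 7 gives D_7.

Type D_7, Milnor number mu = 7.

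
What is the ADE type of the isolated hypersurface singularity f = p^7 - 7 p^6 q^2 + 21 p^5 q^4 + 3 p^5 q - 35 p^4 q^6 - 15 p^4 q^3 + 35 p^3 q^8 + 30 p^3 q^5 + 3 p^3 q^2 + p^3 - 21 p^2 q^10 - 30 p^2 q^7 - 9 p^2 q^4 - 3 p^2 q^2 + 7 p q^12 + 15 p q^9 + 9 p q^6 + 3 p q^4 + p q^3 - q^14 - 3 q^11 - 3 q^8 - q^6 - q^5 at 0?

E_{7}

The Hessian of f at 0 has rank 0. Corank 2; j^3 = p^3 is a perfect cube, so E-series; the 4-jet and mu = 7 give E_7.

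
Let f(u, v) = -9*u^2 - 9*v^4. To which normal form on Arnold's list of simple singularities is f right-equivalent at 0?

The Hessian of f at 0 has rank 1. Corank 1: A-series; mu = 3 gives A_3.

A3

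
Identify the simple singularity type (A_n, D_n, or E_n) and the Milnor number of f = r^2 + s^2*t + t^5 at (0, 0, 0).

The Hessian of f at 0 has rank 1. Corank 2; j^3 = s^2*t has shape L^2 M (L != M), so D-series; mu = 6 gives D_6.

Type D_{6}, Milnor number mu = 6.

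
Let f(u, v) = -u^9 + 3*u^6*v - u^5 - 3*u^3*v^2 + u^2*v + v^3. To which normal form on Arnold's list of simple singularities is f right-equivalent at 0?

D_4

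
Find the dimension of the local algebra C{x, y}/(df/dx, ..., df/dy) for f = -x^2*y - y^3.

4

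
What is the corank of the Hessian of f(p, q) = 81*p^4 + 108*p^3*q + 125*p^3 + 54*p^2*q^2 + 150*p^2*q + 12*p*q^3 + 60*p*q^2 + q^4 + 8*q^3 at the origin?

2

Hessian at 0 has rank 0.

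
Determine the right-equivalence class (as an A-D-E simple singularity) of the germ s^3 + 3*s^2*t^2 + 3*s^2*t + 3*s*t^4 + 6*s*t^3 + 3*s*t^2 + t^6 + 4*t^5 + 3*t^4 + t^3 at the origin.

The Hessian of f at 0 is [[0, 0], [0, 0]] with rank 0, so corank 2. A Groebner basis of the Jacobian ideal J(f) in C{s,t} is {t^4, s^3 + 3*s^2*t - 3*s^2/2 - 3*s*t - 2*t^3 - 3*t^2/2, s^2/2 + s*t^2 + s*t + t^3 + t^2/2}; counting standard monomials gives mu = 8. Corank 2; j^3 = (s + t)^3 is a perfect cube, so E-series; the 5-jet and mu = 8 give E_8.

E_{8}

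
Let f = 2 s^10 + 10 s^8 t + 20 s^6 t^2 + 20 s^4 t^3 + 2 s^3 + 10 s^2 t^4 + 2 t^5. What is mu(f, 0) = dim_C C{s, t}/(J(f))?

The Hessian of f at 0 is [[0, 0], [0, 0]] with rank 0, so corank 2. A Groebner basis of the Jacobian ideal J(f) in C{s,t} is {t^4, s^2}; counting standard monomials gives mu = 8. Corank 2; j^3 = 2*s^3 is a perfect cube, so E-series; the 5-jet and mu = 8 give E_8.

8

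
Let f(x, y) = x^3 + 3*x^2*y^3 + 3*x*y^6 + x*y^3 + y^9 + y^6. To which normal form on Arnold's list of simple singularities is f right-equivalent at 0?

E_7

The Hessian of f at 0 is [[0, 0], [0, 0]] with rank 0, so corank 2. A Groebner basis of the Jacobian ideal J(f) in C{x,y} is {x^3, x*y^2, 3*x^2 + y^3}; counting standard monomials gives mu = 7. Corank 2; j^3 = x^3 is a perfect cube, so E-series; the 4-jet and mu = 7 give E_7.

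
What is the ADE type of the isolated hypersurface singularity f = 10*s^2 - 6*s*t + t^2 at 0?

The Hessian of f at 0 is [[20, -6], [-6, 2]] with rank 2, so corank 0. A Groebner basis of the Jacobian ideal J(f) in C{s,t} is {s, t}; counting standard monomials gives mu = 1. Corank 0: nondegenerate Morse point, so A_1.

A1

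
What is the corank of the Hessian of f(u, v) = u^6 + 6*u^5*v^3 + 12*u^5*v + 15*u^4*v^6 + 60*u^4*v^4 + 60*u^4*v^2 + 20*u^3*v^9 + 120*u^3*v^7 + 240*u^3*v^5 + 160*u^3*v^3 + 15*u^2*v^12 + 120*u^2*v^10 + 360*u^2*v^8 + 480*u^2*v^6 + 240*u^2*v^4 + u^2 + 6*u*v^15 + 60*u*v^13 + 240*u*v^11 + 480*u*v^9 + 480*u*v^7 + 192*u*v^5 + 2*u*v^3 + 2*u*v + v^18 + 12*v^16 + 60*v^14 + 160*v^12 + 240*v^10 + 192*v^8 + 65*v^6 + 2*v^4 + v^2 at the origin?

1

The Hessian at 0 is [[2, 2], [2, 2]] of rank 1; hence corank 1.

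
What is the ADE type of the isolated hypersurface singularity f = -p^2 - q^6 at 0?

The Hessian of f at 0 is [[-2, 0], [0, 0]] with rank 1, so corank 1. A Groebner basis of the Jacobian ideal J(f) in C{p,q} is {q^5, p}; counting standard monomials gives mu = 5. Corank 1: A-series; mu = 5 gives A_5.

A_{5}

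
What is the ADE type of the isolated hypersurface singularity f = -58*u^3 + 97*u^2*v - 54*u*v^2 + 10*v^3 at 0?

The Hessian of f at 0 has rank 0. Corank 2; j^3 = -(2*u - v)*(29*u^2 - 34*u*v + 10*v^2) splits into three distinct lines over C (the quadratic factor has nonzero discriminant), so D_4.

D_{4}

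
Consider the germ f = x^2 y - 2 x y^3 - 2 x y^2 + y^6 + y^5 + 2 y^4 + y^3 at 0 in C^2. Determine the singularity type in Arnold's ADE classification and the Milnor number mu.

The Hessian of f at 0 has rank 0. Corank 2; j^3 = y*(x - y)^2 has shape L^2 M (L != M), so D-series; mu = 7 gives D_7.

Type D_7, Milnor number mu = 7.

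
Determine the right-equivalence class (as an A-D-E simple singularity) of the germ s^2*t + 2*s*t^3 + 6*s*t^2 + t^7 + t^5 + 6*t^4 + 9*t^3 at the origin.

The Hessian of f at 0 is [[0, 0], [0, 0]] with rank 0, so corank 2. A Groebner basis of the Jacobian ideal J(f) in C{s,t} is {s^2*t^2 - 6*s^2*t + s^2/7 - 188*s*t^2/7 + 192*s*t/7 + 81*t^2, s^3 + 9*s^2*t - s^2/7 + 188*s*t^2/7 - 192*s*t/7 - 81*t^2, s*t + t^3 + 3*t^2}; counting standard monomials gives mu = 8. Corank 2; j^3 = t*(s + 3*t)^2 has shape L^2 M (L != M), so D-series; mu = 8 gives D_8.

D_8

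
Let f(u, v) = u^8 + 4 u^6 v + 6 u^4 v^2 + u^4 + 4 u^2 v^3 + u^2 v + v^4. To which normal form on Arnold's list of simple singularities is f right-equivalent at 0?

D5

The Hessian of f at 0 is [[0, 0], [0, 0]] with rank 0, so corank 2. A Groebner basis of the Jacobian ideal J(f) in C{u,v} is {u^3, u^2/4 + v^3, u*v}; counting standard monomials gives mu = 5. Corank 2; j^3 = u^2*v has shape L^2 M (L != M), so D-series; mu = 5 gives D_5.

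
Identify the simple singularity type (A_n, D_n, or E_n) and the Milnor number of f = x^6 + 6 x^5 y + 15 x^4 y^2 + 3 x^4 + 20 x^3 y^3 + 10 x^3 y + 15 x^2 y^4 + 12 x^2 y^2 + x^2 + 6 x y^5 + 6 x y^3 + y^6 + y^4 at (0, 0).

The Hessian of f at 0 is [[2, 0], [0, 0]] with rank 1, so corank 1. A Groebner basis of the Jacobian ideal J(f) in C{x,y} is {y^3, x}; counting standard monomials gives mu = 3. Corank 1: A-series; mu = 3 gives A_3.

Type A_{3}, Milnor number mu = 3.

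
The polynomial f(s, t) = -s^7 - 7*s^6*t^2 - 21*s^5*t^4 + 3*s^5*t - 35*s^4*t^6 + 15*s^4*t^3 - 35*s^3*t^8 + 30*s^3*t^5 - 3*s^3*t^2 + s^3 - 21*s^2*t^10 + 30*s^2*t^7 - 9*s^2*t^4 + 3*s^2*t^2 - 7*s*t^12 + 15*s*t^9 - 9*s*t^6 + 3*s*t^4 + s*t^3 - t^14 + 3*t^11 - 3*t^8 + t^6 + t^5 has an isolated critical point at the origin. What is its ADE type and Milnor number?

Type E_7, Milnor number mu = 7.

The Hessian of f at 0 is [[0, 0], [0, 0]] with rank 0, so corank 2. A Groebner basis of the Jacobian ideal J(f) in C{s,t} is {-s^2 + t^4 - t^3/3, s^3, s^2*t + s^2/3 + t^3/9, s^2 + s*t^2 + t^3/3}; counting standard monomials gives mu = 7. Corank 2; j^3 = s^3 is a perfect cube, so E-series; the 4-jet and mu = 7 give E_7.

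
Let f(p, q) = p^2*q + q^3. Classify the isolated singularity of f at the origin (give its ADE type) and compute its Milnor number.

The Hessian of f at 0 has rank 0. Corank 2; j^3 = q*(p^2 + q^2) splits into three distinct lines over C (the quadratic factor has nonzero discriminant), so D_4.

Type D_4, Milnor number mu = 4.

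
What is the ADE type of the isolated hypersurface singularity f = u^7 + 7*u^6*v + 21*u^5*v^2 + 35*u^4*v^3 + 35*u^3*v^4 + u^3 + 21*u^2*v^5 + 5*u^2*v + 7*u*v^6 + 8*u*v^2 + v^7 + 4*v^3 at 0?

D_8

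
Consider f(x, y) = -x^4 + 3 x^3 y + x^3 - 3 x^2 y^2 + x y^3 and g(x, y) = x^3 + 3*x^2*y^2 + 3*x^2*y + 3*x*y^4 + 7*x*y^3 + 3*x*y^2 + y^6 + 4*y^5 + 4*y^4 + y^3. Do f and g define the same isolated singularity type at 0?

Yes.

The Hessian of f at 0 is [[0, 0], [0, 0]] with rank 0, so corank 2. A Groebner basis of the Jacobian ideal J(f) in C{x,y} is {3*x^2 + y^4 + y^3, x^3, x^2*y - x^2 - y^3/3, -2*x^2 + x*y^2 - 2*y^3/3}; counting standard monomials gives mu = 7. Corank 2; j^3 = x^3 is a perfect cube, so E-series; the 4-jet and mu = 7 give E_7. The Hessian of g at 0 is [[0, 0], [0, 0]] with rank 0, so corank 2. A Groebner basis of the Jacobian ideal J(g) in C{x,y} is {-x^2 - 2*x*y + y^4 - y^3/3 - y^2, x^3 + 2*x^2 + 4*x*y + 5*y^3/3 + 2*y^2, x^2*y - 5*x^2/3 - 10*x*y/3 - 14*y^3/9 - 5*y^2/3, x^2 + x*y^2 + 2*x*y + 4*y^3/3 + y^2}; counting standard monomials gives mu = 7. Corank 2; j^3 = (x + y)^3 is a perfect cube, so E-series; the 4-jet and mu = 7 give E_7. Both have type E_7, hence right-equivalent.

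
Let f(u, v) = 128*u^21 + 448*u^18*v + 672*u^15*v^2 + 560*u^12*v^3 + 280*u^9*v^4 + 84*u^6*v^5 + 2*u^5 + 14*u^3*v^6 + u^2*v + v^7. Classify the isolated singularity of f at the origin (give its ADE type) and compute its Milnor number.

Type D_8, Milnor number mu = 8.

The Hessian of f at 0 has rank 0. Corank 2; j^3 = u^2*v has shape L^2 M (L != M), so D-series; mu = 8 gives D_8.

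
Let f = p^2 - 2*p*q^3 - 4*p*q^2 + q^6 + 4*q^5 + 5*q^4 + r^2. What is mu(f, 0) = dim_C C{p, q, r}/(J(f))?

3

The Hessian of f at 0 has rank 2. Corank 1: A-series; mu = 3 gives A_3.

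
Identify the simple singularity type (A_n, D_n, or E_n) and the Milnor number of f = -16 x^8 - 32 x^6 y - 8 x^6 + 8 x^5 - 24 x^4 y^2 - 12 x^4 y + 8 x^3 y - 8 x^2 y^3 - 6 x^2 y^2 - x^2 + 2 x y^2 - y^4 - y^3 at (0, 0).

Type A_2, Milnor number mu = 2.

The Hessian of f at 0 has rank 1. Corank 1: A-series; mu = 2 gives A_2.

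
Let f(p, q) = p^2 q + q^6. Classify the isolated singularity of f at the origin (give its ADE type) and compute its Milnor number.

Type D_{7}, Milnor number mu = 7.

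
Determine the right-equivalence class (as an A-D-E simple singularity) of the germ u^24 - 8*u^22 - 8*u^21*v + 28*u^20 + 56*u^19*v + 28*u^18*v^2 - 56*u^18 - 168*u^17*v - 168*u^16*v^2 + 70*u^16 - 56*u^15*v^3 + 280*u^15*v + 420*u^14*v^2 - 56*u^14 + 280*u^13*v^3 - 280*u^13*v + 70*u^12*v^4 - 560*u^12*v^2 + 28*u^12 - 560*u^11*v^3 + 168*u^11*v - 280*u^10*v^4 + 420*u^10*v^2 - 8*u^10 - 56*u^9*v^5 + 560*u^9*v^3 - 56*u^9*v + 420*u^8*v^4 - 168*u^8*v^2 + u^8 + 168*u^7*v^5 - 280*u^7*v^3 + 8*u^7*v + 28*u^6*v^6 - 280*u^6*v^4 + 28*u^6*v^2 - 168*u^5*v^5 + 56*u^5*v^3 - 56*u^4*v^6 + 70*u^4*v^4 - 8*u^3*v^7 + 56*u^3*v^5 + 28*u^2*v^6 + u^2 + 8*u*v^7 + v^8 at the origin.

A_{7}

The Hessian of f at 0 is [[2, 0], [0, 0]] with rank 1, so corank 1. A Groebner basis of the Jacobian ideal J(f) in C{u,v} is {v^7, u}; counting standard monomials gives mu = 7. Corank 1: A-series; mu = 7 gives A_7.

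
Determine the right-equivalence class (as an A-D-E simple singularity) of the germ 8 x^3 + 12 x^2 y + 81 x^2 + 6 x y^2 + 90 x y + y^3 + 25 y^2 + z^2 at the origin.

A2

The Hessian of f at 0 has rank 2. Corank 1: A-series; mu = 2 gives A_2.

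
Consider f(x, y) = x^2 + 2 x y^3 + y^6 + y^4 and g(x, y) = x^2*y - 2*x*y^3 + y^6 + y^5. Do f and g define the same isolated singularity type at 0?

The Hessian of f at 0 has rank 1. Corank 1: A-series; mu = 3 gives A_3. The Hessian of g at 0 has rank 0. Corank 2; j^3 = x^2*y has shape L^2 M (L != M), so D-series; mu = 7 gives D_7. f is A_3 but g is D_7, hence not right-equivalent.

No.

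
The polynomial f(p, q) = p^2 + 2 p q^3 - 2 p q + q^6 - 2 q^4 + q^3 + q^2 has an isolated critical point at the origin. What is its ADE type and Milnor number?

Type A_2, Milnor number mu = 2.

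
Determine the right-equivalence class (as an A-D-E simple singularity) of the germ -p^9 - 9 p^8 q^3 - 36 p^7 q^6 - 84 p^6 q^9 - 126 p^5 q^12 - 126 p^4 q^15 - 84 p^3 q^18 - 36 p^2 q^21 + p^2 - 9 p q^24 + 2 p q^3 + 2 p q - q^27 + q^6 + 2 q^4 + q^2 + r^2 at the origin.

A8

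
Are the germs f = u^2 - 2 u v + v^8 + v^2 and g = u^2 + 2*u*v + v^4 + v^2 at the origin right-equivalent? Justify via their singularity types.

No.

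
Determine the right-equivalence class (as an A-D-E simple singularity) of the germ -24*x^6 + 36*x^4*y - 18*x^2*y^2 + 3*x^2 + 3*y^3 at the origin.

A2

The Hessian of f at 0 is [[6, 0], [0, 0]] with rank 1, so corank 1. A Groebner basis of the Jacobian ideal J(f) in C{x,y} is {y^2, x}; counting standard monomials gives mu = 2. Corank 1: A-series; mu = 2 gives A_2.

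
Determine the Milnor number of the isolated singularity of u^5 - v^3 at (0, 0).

8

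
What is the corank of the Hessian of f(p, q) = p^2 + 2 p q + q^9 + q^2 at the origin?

1

The Hessian at 0 is [[2, 2], [2, 2]] of rank 1; hence corank 1.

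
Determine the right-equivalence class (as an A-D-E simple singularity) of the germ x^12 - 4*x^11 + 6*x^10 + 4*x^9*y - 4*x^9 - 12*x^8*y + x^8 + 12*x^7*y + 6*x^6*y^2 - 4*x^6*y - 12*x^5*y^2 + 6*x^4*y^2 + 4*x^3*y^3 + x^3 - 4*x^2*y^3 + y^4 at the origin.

The Hessian of f at 0 has rank 0. Corank 2; j^3 = x^3 is a perfect cube, so E-series; the 4-jet and mu = 6 give E_6.

E6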